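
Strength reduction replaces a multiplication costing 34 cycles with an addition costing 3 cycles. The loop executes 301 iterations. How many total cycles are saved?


Per-iteration saving = 34 - 3 = 31
Total saved = 301 * 31 = 9331

9331


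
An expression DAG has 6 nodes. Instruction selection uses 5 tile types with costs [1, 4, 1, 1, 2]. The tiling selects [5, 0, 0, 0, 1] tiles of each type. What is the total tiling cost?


Total cost = sum(count_i * cost_i)
= 5*1 + 0*4 + 0*1 + 0*1 + 1*2
= 7

7


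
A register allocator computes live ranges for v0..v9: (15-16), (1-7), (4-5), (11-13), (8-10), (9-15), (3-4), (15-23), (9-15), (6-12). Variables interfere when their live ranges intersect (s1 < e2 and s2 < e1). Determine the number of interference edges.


Check all pairs for overlapping intervals.
Two intervals (s1,e1) and (s2,e2) overlap if s1 < e2 and s2 < e1.
v0 (15-16) vs v1..v9: overlaps v7 -> 1
v1 (1-7) vs v2..v9: overlaps v2, v6, v9 -> 3
v2 (4-5) vs v3..v9: overlaps none -> 0
v3 (11-13) vs v4..v9: overlaps v5, v8, v9 -> 3
v4 (8-10) vs v5..v9: overlaps v5, v8, v9 -> 3
v5 (9-15) vs v6..v9: overlaps v8, v9 -> 2
v6 (3-4) vs v7..v9: overlaps none -> 0
v7 (15-23) vs v8..v9: overlaps none -> 0
v8 (9-15) vs v9: overlaps v9 -> 1
Total overlapping pairs = 1 + 3 + 0 + 3 + 3 + 2 + 0 + 0 + 1 = 13

13


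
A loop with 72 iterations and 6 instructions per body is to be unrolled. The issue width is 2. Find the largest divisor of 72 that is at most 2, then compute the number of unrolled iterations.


Largest divisor of 72 <= 2 is 2
New iterations = 72 / 2 = 36

36


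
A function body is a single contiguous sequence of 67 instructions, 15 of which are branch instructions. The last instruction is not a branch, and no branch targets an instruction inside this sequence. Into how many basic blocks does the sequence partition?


With no in-sequence branch targets, the leaders are the first instruction plus the instruction after each branch.
Number of basic blocks = branches + 1
= 15 + 1 = 16

16


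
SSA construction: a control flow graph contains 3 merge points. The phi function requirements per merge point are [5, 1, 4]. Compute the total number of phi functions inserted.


Total phi functions = sum of phi functions at each join node
= 5 + 1 + 4 = 10

10


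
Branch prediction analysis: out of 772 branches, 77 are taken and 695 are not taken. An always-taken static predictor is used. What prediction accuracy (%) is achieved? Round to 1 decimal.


Predictor: always-taken
Correct predictions = 77
Accuracy = 77 / 772 * 100 = 10.0%

10.0


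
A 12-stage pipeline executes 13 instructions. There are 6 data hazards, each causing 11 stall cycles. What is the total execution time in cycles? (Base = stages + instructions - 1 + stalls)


Base cycles = 12 + 13 - 1 = 24
Total stalls = 6 * 11 = 66
Total = 24 + 66 = 90

90


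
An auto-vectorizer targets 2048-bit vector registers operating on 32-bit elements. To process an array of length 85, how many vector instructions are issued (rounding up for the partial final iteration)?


Width = 2048 / 32 = 64 elements per vector op
Iterations = ceil(85 / 64) = 2

2


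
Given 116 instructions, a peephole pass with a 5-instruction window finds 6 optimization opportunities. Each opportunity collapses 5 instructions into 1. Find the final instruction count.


Each match removes 4 instructions.
Total removed = 6 * 4 = 24
Remaining = 116 - 24 = 92

92


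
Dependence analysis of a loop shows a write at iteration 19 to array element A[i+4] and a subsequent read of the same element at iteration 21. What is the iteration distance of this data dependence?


Distance = read iteration - write iteration
= 21 - 19 = 2

2


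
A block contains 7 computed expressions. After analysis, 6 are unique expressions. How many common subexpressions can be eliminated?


CSE count = total expressions - unique expressions
= 7 - 6 = 1

1


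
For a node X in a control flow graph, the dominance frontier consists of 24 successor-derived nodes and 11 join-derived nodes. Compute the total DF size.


DF(X) = direct successor contributions + join point contributions
= 24 + 11 = 35

35


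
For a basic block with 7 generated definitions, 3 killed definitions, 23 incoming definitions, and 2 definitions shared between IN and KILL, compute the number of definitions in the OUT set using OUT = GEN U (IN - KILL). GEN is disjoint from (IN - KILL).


IN - KILL: 23 - 2 = 21 surviving definitions
OUT = GEN + surviving = 7 + 21 = 28

28


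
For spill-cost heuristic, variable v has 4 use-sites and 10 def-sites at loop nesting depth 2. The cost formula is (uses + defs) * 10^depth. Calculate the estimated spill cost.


uses + defs = 4 + 10 = 14
10^2 = 100
Spill cost = 14 * 100 = 1400

1400


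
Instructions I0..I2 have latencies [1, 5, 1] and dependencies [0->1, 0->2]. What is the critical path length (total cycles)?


Compute longest path through dependency graph: dist(Ik) = max over predecessors of dist + latency(Ik).
dist(I0) = latency 1 = 1
dist(I1) = dist(I0) + 5 = 1 + 5 = 6
dist(I2) = dist(I0) + 1 = 1 + 1 = 2
Critical path = max dist = 6

6


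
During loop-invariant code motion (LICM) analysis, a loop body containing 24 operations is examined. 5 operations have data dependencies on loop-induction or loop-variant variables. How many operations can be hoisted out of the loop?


Invariant candidates = total - loop-dependent
= 24 - 5 = 19

19


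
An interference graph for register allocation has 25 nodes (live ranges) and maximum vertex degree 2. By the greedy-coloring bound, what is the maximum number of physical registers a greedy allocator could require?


Greedy coloring never needs more than (max_degree + 1) colors: when coloring a vertex, at most max_degree neighbors are already colored.
Upper bound = 2 + 1 = 3

3


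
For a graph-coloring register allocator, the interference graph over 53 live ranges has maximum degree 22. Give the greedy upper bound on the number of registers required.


Greedy coloring never needs more than (max_degree + 1) colors: when coloring a vertex, at most max_degree neighbors are already colored.
Upper bound = 22 + 1 = 23

23


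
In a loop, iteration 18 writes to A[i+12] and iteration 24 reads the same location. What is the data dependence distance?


Distance = read iteration - write iteration
= 24 - 18 = 6

6


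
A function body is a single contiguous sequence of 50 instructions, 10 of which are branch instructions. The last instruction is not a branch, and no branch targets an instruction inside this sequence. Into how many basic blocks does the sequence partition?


With no in-sequence branch targets, the leaders are the first instruction plus the instruction after each branch.
Number of basic blocks = branches + 1
= 10 + 1 = 11

11


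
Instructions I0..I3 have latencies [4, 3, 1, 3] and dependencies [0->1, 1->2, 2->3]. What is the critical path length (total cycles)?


Compute longest path through dependency graph: dist(Ik) = max over predecessors of dist + latency(Ik).
dist(I0) = latency 4 = 4
dist(I1) = dist(I0) + 3 = 4 + 3 = 7
dist(I2) = dist(I1) + 1 = 7 + 1 = 8
dist(I3) = dist(I2) + 3 = 8 + 3 = 11
Critical path = max dist = 11

11


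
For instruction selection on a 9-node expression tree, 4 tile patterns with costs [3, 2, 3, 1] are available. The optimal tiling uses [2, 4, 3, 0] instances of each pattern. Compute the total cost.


Total cost = sum(count_i * cost_i)
= 2*3 + 4*2 + 3*3 + 0*1
= 23

23


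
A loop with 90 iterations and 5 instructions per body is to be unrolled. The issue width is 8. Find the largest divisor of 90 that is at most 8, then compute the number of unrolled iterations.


Largest divisor of 90 <= 8 is 6
New iterations = 90 / 6 = 15

15


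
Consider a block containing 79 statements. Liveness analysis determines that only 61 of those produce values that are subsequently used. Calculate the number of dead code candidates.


Dead code = total statements - live definitions
= 79 - 61 = 18

18


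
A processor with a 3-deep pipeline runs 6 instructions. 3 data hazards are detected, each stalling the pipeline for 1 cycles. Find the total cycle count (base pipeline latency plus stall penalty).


Base cycles = 3 + 6 - 1 = 8
Total stalls = 3 * 1 = 3
Total = 8 + 3 = 11

11


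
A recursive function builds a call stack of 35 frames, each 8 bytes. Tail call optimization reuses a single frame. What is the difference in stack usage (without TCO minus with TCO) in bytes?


Without TCO: 35 * 8 = 280 bytes
With TCO: reuse 1 frame = 8 bytes
Savings = 280 - 8 = 272

272


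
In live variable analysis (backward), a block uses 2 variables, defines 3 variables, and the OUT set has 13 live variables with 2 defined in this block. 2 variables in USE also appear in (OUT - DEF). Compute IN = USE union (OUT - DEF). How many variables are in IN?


OUT - DEF: 13 - 2 = 11
|IN| = |USE| + |OUT - DEF| - |USE ∩ (OUT - DEF)| = 2 + 11 - 2 = 11

11


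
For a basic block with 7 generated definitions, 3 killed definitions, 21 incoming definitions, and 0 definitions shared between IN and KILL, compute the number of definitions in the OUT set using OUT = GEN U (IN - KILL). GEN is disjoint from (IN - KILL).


IN - KILL: 21 - 0 = 21 surviving definitions
OUT = GEN + surviving = 7 + 21 = 28

28


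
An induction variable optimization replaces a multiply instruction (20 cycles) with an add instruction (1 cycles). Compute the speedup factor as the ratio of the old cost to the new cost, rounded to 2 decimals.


Ratio = mult_cost / add_cost = 20 / 1 = 20.0

20.0


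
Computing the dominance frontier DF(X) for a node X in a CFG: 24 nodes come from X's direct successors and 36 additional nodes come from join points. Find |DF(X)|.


DF(X) = direct successor contributions + join point contributions
= 24 + 36 = 60

60


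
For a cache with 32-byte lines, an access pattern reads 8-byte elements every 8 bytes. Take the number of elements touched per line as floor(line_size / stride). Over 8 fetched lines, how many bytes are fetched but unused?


Elements per line = floor(32 / 8) = 4
Bytes used per line = 4 * 8 = 32
Wasted per line = 32 - 32 = 0
Total wasted = 0 * 8 = 0

0


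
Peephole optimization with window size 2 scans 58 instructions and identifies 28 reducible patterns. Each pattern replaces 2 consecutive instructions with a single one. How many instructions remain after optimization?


Each match removes 1 instructions.
Total removed = 28 * 1 = 28
Remaining = 58 - 28 = 30

30


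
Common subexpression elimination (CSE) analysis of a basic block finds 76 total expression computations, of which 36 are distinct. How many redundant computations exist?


CSE count = total expressions - unique expressions
= 76 - 36 = 40

40


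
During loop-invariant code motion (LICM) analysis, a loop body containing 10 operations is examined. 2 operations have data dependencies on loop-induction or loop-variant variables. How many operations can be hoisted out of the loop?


Invariant candidates = total - loop-dependent
= 10 - 2 = 8

8


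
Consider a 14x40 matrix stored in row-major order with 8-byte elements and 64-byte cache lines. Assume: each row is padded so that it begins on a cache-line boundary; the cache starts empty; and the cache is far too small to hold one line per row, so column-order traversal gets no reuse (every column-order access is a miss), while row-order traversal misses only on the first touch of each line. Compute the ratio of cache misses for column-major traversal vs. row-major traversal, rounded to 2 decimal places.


Each row occupies 40 * 8 = 320 bytes and starts on a line boundary, so it spans ceil(320 / 64) = 5 cache lines.
Row-major traversal misses (one per line touched): 14 * ceil(40 * 8 / 64) = 70
Column-major traversal misses (no reuse, every access misses): 14 * 40 = 560
Ratio = 560 / 70 = 8.0

8.0


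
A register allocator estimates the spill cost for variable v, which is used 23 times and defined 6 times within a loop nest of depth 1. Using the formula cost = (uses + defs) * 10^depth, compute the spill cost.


uses + defs = 23 + 6 = 29
10^1 = 10
Spill cost = 29 * 10 = 290

290


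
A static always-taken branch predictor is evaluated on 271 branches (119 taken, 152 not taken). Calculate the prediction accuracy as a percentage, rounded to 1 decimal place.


Predictor: always-taken
Correct predictions = 119
Accuracy = 119 / 271 * 100 = 43.9%

43.9


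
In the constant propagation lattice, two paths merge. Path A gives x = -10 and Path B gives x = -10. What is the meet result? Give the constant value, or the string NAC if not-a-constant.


Meet operation: if both paths give the same constant, result is that constant; if they differ, result is NAC (not-a-constant).
Path A: -10, Path B: -10 -> equal
Result: constant -> -10

-10


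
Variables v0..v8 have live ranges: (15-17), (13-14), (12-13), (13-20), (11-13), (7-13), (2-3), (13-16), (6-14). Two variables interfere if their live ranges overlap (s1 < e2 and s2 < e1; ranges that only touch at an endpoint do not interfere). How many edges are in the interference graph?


Check all pairs for overlapping intervals.
Two intervals (s1,e1) and (s2,e2) overlap if s1 < e2 and s2 < e1.
v0 (15-17) vs v1..v8: overlaps v3, v7 -> 2
v1 (13-14) vs v2..v8: overlaps v3, v7, v8 -> 3
v2 (12-13) vs v3..v8: overlaps v4, v5, v8 -> 3
v3 (13-20) vs v4..v8: overlaps v7, v8 -> 2
v4 (11-13) vs v5..v8: overlaps v5, v8 -> 2
v5 (7-13) vs v6..v8: overlaps v8 -> 1
v6 (2-3) vs v7..v8: overlaps none -> 0
v7 (13-16) vs v8: overlaps v8 -> 1
Total overlapping pairs = 2 + 3 + 3 + 2 + 2 + 1 + 0 + 1 = 14

14


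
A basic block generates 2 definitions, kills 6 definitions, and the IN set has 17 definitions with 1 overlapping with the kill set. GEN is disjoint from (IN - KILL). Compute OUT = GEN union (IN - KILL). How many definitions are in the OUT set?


IN - KILL: 17 - 1 = 16 surviving definitions
OUT = GEN + surviving = 2 + 16 = 18

18


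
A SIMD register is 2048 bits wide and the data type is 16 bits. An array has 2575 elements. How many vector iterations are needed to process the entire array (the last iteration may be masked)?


Width = 2048 / 16 = 128 elements per vector op
Iterations = ceil(2575 / 128) = 21

21


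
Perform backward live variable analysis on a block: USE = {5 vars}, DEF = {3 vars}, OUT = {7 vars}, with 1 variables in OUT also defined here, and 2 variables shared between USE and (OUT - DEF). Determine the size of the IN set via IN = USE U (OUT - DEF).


OUT - DEF: 7 - 1 = 6
|IN| = |USE| + |OUT - DEF| - |USE ∩ (OUT - DEF)| = 5 + 6 - 2 = 9

9


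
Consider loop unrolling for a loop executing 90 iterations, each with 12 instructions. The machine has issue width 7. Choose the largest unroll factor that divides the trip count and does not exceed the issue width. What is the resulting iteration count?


Largest divisor of 90 <= 7 is 6
New iterations = 90 / 6 = 15

15


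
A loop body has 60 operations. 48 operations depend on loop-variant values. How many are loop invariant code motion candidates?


Invariant candidates = total - loop-dependent
= 60 - 48 = 12

12


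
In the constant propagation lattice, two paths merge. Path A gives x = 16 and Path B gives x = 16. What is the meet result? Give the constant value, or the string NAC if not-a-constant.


Meet operation: if both paths give the same constant, result is that constant; if they differ, result is NAC (not-a-constant).
Path A: 16, Path B: 16 -> equal
Result: constant -> 16

16


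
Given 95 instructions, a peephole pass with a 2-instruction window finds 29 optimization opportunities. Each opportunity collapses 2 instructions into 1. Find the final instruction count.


Each match removes 1 instructions.
Total removed = 29 * 1 = 29
Remaining = 95 - 29 = 66

66


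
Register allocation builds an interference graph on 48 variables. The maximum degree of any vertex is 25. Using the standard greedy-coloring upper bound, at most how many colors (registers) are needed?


Greedy coloring never needs more than (max_degree + 1) colors: when coloring a vertex, at most max_degree neighbors are already colored.
Upper bound = 25 + 1 = 26

26


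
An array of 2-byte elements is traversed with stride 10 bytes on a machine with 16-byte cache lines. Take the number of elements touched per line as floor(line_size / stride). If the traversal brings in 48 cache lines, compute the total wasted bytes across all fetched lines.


Elements per line = floor(16 / 10) = 1
Bytes used per line = 1 * 2 = 2
Wasted per line = 16 - 2 = 14
Total wasted = 14 * 48 = 672

672


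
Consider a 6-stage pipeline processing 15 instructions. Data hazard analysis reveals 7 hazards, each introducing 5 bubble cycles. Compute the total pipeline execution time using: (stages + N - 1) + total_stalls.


Base cycles = 6 + 15 - 1 = 20
Total stalls = 7 * 5 = 35
Total = 20 + 35 = 55

55


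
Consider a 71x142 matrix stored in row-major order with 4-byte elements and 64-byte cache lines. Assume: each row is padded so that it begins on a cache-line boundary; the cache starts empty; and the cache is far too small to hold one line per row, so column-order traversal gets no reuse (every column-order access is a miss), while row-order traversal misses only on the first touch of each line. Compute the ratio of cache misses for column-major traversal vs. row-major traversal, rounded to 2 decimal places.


Each row occupies 142 * 4 = 568 bytes and starts on a line boundary, so it spans ceil(568 / 64) = 9 cache lines.
Row-major traversal misses (one per line touched): 71 * ceil(142 * 4 / 64) = 639
Column-major traversal misses (no reuse, every access misses): 71 * 142 = 10082
Ratio = 10082 / 639 = 15.78

15.78


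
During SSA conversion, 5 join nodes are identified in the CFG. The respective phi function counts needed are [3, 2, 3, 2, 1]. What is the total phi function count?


Total phi functions = sum of phi functions at each join node
= 3 + 2 + 3 + 2 + 1 = 11

11


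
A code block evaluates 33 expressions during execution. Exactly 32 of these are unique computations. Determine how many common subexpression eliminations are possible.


CSE count = total expressions - unique expressions
= 33 - 32 = 1

1


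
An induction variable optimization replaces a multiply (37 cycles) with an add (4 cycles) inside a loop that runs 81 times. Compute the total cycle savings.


Per-iteration saving = 37 - 4 = 33
Total saved = 81 * 33 = 2673

2673


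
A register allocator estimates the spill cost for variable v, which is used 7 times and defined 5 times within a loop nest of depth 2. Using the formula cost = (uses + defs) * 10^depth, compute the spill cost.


uses + defs = 7 + 5 = 12
10^2 = 100
Spill cost = 12 * 100 = 1200

1200


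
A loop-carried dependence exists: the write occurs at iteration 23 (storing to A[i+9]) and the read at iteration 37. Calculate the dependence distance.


Distance = read iteration - write iteration
= 37 - 23 = 14

14


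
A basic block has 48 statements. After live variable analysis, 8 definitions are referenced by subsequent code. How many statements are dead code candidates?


Dead code = total statements - live definitions
= 48 - 8 = 40

40


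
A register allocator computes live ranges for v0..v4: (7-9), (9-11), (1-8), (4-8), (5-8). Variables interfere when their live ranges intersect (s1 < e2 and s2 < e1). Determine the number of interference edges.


Check all pairs for overlapping intervals.
Two intervals (s1,e1) and (s2,e2) overlap if s1 < e2 and s2 < e1.
v0 (7-9) vs v1..v4: overlaps v2, v3, v4 -> 3
v1 (9-11) vs v2..v4: overlaps none -> 0
v2 (1-8) vs v3..v4: overlaps v3, v4 -> 2
v3 (4-8) vs v4: overlaps v4 -> 1
Total overlapping pairs = 3 + 0 + 2 + 1 = 6

6


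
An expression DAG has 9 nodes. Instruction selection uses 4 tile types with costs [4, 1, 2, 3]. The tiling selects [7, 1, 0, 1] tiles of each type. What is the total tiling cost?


Total cost = sum(count_i * cost_i)
= 7*4 + 1*1 + 0*2 + 1*3
= 32

32


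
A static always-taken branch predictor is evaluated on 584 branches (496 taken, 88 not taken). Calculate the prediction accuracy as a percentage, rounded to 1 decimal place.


Predictor: always-taken
Correct predictions = 496
Accuracy = 496 / 584 * 100 = 84.9%

84.9


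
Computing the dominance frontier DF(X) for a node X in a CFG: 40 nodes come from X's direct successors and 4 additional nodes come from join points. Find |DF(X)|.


DF(X) = direct successor contributions + join point contributions
= 40 + 4 = 44

44


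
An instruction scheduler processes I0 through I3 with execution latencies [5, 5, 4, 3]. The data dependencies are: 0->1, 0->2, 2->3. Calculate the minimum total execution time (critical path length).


Compute longest path through dependency graph: dist(Ik) = max over predecessors of dist + latency(Ik).
dist(I0) = latency 5 = 5
dist(I1) = dist(I0) + 5 = 5 + 5 = 10
dist(I2) = dist(I0) + 4 = 5 + 4 = 9
dist(I3) = dist(I2) + 3 = 9 + 3 = 12
Critical path = max dist = 12

12


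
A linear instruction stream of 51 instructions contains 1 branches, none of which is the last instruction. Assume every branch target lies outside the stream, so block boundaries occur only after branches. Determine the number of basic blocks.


With no in-sequence branch targets, the leaders are the first instruction plus the instruction after each branch.
Number of basic blocks = branches + 1
= 1 + 1 = 2

2


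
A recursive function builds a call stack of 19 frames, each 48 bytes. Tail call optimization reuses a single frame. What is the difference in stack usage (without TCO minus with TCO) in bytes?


Without TCO: 19 * 48 = 912 bytes
With TCO: reuse 1 frame = 48 bytes
Savings = 912 - 48 = 864

864


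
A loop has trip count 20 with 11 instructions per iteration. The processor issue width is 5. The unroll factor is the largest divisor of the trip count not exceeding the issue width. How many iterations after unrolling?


Largest divisor of 20 <= 5 is 5
New iterations = 20 / 5 = 4

4


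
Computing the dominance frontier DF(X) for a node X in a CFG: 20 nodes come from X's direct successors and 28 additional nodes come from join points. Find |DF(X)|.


DF(X) = direct successor contributions + join point contributions
= 20 + 28 = 48

48


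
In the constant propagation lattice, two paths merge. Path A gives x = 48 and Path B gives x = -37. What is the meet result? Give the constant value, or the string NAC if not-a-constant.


Meet operation: if both paths give the same constant, result is that constant; if they differ, result is NAC (not-a-constant).
Path A: 48, Path B: -37 -> differ
Result: not-a-constant -> NAC

NAC


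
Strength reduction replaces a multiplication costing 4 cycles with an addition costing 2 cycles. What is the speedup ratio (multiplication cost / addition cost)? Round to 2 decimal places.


Ratio = mult_cost / add_cost = 4 / 2 = 2.0

2.0


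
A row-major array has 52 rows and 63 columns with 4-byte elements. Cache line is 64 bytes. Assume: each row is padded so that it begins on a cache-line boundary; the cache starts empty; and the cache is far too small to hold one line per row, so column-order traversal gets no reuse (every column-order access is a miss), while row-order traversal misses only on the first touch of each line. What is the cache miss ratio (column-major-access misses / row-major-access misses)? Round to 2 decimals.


Each row occupies 63 * 4 = 252 bytes and starts on a line boundary, so it spans ceil(252 / 64) = 4 cache lines.
Row-major traversal misses (one per line touched): 52 * ceil(63 * 4 / 64) = 208
Column-major traversal misses (no reuse, every access misses): 52 * 63 = 3276
Ratio = 3276 / 208 = 15.75

15.75


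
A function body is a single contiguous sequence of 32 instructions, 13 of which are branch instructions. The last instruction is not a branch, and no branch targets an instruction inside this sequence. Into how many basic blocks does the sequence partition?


With no in-sequence branch targets, the leaders are the first instruction plus the instruction after each branch.
Number of basic blocks = branches + 1
= 13 + 1 = 14

14


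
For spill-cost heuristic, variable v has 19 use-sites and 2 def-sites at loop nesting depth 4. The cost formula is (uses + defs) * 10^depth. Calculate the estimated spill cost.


uses + defs = 19 + 2 = 21
10^4 = 10000
Spill cost = 21 * 10000 = 210000

210000


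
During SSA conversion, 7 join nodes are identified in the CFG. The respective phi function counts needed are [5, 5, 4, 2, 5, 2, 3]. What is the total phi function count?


Total phi functions = sum of phi functions at each join node
= 5 + 5 + 4 + 2 + 5 + 2 + 3 = 26

26


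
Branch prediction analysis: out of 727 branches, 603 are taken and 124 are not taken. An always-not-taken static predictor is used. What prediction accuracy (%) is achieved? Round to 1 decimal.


Predictor: always-not-taken
Correct predictions = 124
Accuracy = 124 / 727 * 100 = 17.1%

17.1


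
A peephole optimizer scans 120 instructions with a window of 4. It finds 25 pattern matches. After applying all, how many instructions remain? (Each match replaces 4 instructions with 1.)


Each match removes 3 instructions.
Total removed = 25 * 3 = 75
Remaining = 120 - 75 = 45

45


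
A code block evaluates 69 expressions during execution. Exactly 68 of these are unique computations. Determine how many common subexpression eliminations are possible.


CSE count = total expressions - unique expressions
= 69 - 68 = 1

1


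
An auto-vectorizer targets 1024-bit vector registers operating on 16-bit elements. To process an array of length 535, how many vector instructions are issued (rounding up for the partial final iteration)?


Width = 1024 / 16 = 64 elements per vector op
Iterations = ceil(535 / 64) = 9

9


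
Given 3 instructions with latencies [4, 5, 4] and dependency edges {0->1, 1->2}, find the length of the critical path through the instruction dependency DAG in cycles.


Compute longest path through dependency graph: dist(Ik) = max over predecessors of dist + latency(Ik).
dist(I0) = latency 4 = 4
dist(I1) = dist(I0) + 5 = 4 + 5 = 9
dist(I2) = dist(I1) + 4 = 9 + 4 = 13
Critical path = max dist = 13

13


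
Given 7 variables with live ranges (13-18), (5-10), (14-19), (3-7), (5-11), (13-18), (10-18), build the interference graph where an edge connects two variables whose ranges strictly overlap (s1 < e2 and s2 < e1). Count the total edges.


Check all pairs for overlapping intervals.
Two intervals (s1,e1) and (s2,e2) overlap if s1 < e2 and s2 < e1.
v0 (13-18) vs v1..v6: overlaps v2, v5, v6 -> 3
v1 (5-10) vs v2..v6: overlaps v3, v4 -> 2
v2 (14-19) vs v3..v6: overlaps v5, v6 -> 2
v3 (3-7) vs v4..v6: overlaps v4 -> 1
v4 (5-11) vs v5..v6: overlaps v6 -> 1
v5 (13-18) vs v6: overlaps v6 -> 1
Total overlapping pairs = 3 + 2 + 2 + 1 + 1 + 1 = 10

10


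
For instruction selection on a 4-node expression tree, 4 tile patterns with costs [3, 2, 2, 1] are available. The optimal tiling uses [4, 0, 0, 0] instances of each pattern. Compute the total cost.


Total cost = sum(count_i * cost_i)
= 4*3 + 0*2 + 0*2 + 0*1
= 12

12


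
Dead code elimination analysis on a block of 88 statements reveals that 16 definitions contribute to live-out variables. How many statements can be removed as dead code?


Dead code = total statements - live definitions
= 88 - 16 = 72

72


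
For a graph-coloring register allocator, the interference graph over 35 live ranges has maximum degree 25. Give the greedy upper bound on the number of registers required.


Greedy coloring never needs more than (max_degree + 1) colors: when coloring a vertex, at most max_degree neighbors are already colored.
Upper bound = 25 + 1 = 26

26


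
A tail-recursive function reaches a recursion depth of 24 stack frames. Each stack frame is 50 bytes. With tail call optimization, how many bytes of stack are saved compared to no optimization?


Without TCO: 24 * 50 = 1200 bytes
With TCO: reuse 1 frame = 50 bytes
Savings = 1200 - 50 = 1150

1150


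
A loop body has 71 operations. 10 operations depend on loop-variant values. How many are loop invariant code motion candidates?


Invariant candidates = total - loop-dependent
= 71 - 10 = 61

61


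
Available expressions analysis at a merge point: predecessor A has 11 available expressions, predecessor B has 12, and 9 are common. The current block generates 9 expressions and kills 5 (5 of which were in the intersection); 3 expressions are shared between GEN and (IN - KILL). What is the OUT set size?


IN = intersection of predecessors = 9
IN - KILL = 9 - 5 = 4
|OUT| = |GEN| + |IN - KILL| - |GEN ∩ (IN - KILL)| = 9 + 4 - 3 = 10

10


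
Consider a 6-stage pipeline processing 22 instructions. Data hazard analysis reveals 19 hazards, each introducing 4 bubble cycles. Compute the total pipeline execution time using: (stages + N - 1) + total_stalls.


Base cycles = 6 + 22 - 1 = 27
Total stalls = 19 * 4 = 76
Total = 27 + 76 = 103

103


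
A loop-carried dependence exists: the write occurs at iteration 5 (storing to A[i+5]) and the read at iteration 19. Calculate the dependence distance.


Distance = read iteration - write iteration
= 19 - 5 = 14

14


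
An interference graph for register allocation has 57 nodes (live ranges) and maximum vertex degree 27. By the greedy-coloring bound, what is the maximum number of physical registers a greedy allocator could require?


Greedy coloring never needs more than (max_degree + 1) colors: when coloring a vertex, at most max_degree neighbors are already colored.
Upper bound = 27 + 1 = 28

28


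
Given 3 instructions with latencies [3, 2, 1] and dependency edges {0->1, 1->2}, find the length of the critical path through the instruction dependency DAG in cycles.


Compute longest path through dependency graph: dist(Ik) = max over predecessors of dist + latency(Ik).
dist(I0) = latency 3 = 3
dist(I1) = dist(I0) + 2 = 3 + 2 = 5
dist(I2) = dist(I1) + 1 = 5 + 1 = 6
Critical path = max dist = 6

6


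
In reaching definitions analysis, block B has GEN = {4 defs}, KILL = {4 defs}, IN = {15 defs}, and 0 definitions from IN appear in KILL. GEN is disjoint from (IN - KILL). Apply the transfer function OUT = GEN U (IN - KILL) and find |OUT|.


IN - KILL: 15 - 0 = 15 surviving definitions
OUT = GEN + surviving = 4 + 15 = 19

19


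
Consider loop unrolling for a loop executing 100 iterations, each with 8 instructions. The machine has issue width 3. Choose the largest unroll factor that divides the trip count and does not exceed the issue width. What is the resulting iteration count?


Largest divisor of 100 <= 3 is 2
New iterations = 100 / 2 = 50

50


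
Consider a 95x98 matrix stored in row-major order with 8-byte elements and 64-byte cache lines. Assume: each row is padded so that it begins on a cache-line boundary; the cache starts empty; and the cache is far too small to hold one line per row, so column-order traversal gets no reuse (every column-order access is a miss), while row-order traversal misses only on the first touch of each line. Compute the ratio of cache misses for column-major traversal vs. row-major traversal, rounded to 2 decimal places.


Each row occupies 98 * 8 = 784 bytes and starts on a line boundary, so it spans ceil(784 / 64) = 13 cache lines.
Row-major traversal misses (one per line touched): 95 * ceil(98 * 8 / 64) = 1235
Column-major traversal misses (no reuse, every access misses): 95 * 98 = 9310
Ratio = 9310 / 1235 = 7.54

7.54


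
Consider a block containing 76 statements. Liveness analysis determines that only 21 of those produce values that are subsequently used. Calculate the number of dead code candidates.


Dead code = total statements - live definitions
= 76 - 21 = 55

55


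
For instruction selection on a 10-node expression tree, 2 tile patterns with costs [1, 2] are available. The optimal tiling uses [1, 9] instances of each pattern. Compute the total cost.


Total cost = sum(count_i * cost_i)
= 1*1 + 9*2
= 19

19


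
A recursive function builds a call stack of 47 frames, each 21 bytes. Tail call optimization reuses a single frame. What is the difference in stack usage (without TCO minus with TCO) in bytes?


Without TCO: 47 * 21 = 987 bytes
With TCO: reuse 1 frame = 21 bytes
Savings = 987 - 21 = 966

966


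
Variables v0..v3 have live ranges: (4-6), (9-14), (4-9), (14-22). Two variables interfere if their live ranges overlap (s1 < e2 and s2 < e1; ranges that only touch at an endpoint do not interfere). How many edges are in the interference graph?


Check all pairs for overlapping intervals.
Two intervals (s1,e1) and (s2,e2) overlap if s1 < e2 and s2 < e1.
v0 (4-6) vs v1..v3: overlaps v2 -> 1
v1 (9-14) vs v2..v3: overlaps none -> 0
v2 (4-9) vs v3: overlaps none -> 0
Total overlapping pairs = 1 + 0 + 0 = 1

1


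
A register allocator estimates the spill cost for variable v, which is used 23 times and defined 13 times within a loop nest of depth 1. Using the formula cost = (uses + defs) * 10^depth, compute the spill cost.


uses + defs = 23 + 13 = 36
10^1 = 10
Spill cost = 36 * 10 = 360

360


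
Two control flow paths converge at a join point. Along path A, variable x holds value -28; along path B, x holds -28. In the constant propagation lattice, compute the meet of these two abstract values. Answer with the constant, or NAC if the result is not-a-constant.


Meet operation: if both paths give the same constant, result is that constant; if they differ, result is NAC (not-a-constant).
Path A: -28, Path B: -28 -> equal
Result: constant -> -28

-28


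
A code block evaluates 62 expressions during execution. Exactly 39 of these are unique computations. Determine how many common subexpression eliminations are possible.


CSE count = total expressions - unique expressions
= 62 - 39 = 23

23


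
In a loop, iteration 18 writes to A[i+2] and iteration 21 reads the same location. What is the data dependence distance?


Distance = read iteration - write iteration
= 21 - 18 = 3

3


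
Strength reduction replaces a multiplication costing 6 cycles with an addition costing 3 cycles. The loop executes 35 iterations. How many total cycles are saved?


Per-iteration saving = 6 - 3 = 3
Total saved = 35 * 3 = 105

105


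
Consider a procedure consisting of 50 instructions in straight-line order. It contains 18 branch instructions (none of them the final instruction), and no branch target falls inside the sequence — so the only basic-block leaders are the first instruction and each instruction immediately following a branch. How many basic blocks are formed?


With no in-sequence branch targets, the leaders are the first instruction plus the instruction after each branch.
Number of basic blocks = branches + 1
= 18 + 1 = 19

19


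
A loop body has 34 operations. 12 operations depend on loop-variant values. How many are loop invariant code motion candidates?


Invariant candidates = total - loop-dependent
= 34 - 12 = 22

22


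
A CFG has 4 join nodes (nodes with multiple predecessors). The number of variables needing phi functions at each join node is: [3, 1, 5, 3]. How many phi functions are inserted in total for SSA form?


Total phi functions = sum of phi functions at each join node
= 3 + 1 + 5 + 3 = 12

12


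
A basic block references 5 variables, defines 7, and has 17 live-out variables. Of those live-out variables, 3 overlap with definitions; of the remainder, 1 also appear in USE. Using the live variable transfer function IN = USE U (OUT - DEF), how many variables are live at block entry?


OUT - DEF: 17 - 3 = 14
|IN| = |USE| + |OUT - DEF| - |USE ∩ (OUT - DEF)| = 5 + 14 - 1 = 18

18


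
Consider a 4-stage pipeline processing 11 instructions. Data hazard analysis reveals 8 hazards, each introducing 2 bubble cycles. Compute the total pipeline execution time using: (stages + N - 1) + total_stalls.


Base cycles = 4 + 11 - 1 = 14
Total stalls = 8 * 2 = 16
Total = 14 + 16 = 30

30


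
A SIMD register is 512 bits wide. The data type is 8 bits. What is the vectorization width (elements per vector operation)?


Width = SIMD bits / data type bits
= 512 / 8 = 64

64


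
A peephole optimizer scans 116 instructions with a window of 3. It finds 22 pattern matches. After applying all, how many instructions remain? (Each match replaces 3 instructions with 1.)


Each match removes 2 instructions.
Total removed = 22 * 2 = 44
Remaining = 116 - 44 = 72

72


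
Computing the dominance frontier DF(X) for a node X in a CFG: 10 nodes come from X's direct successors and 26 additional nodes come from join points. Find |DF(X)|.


DF(X) = direct successor contributions + join point contributions
= 10 + 26 = 36

36


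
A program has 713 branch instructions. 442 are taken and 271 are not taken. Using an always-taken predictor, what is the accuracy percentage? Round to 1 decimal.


Predictor: always-taken
Correct predictions = 442
Accuracy = 442 / 713 * 100 = 62.0%

62.0


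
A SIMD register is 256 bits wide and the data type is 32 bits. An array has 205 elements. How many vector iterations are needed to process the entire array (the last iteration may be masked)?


Width = 256 / 32 = 8 elements per vector op
Iterations = ceil(205 / 8) = 26

26


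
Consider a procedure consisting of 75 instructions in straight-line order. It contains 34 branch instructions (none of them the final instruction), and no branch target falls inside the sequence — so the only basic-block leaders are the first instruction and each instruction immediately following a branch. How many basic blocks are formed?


With no in-sequence branch targets, the leaders are the first instruction plus the instruction after each branch.
Number of basic blocks = branches + 1
= 34 + 1 = 35

35


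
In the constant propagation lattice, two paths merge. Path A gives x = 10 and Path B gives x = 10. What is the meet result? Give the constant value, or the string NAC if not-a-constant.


Meet operation: if both paths give the same constant, result is that constant; if they differ, result is NAC (not-a-constant).
Path A: 10, Path B: 10 -> equal
Result: constant -> 10

10


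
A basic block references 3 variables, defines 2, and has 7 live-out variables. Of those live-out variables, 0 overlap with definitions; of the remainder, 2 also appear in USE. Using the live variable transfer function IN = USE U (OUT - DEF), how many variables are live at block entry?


OUT - DEF: 7 - 0 = 7
|IN| = |USE| + |OUT - DEF| - |USE ∩ (OUT - DEF)| = 3 + 7 - 2 = 8

8


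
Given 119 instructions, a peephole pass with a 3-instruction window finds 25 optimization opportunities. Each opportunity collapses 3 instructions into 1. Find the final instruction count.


Each match removes 2 instructions.
Total removed = 25 * 2 = 50
Remaining = 119 - 50 = 69

69


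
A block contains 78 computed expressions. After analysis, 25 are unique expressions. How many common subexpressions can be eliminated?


CSE count = total expressions - unique expressions
= 78 - 25 = 53

53


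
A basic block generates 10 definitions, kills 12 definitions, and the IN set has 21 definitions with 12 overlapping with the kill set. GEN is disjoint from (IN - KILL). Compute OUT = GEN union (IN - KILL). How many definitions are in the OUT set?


IN - KILL: 21 - 12 = 9 surviving definitions
OUT = GEN + surviving = 10 + 9 = 19

19


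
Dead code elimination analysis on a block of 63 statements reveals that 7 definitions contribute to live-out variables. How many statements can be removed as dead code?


Dead code = total statements - live definitions
= 63 - 7 = 56

56
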